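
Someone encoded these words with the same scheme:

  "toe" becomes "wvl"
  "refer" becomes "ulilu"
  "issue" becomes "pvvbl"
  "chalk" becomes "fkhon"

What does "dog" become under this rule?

The shift depends on letter class: consonant t→w is +3, but vowel o→v is +7. Vowels shift forward by 7 and consonants shift forward by 3.
On dog: d(cons)+3=g, o(vowel)+7=v, g(cons)+3=j.

gvj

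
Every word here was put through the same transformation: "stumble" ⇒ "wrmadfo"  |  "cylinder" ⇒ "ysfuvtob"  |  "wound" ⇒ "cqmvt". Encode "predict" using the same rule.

lbotuyr

s(18)→w(22) and t(19)→r(17) fit y≡21x+8 (mod 26); the inverse of 21 mod 26 is 5. This is an affine cipher: with a=0,…,z=25, each position x becomes (21x+8) mod 26.
Applying it to predict: p(15)→21·15+8≡11=l; r(17)→21·17+8≡1=b; e(4)→21·4+8≡14=o; d(3)→21·3+8≡19=t; i(8)→21·8+8≡20=u; c(2)→21·2+8≡24=y; t(19)→21·19+8≡17=r (all mod 26).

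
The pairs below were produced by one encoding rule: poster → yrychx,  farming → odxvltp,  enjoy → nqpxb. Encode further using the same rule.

Shifts by position in poster: pos 0: p→y (+9), pos 1: o→r (+3), pos 2: s→y (+6), pos 3: t→c (+9), pos 4: e→h (+3), pos 5: r→x (+6) — repeating every 3. A repeating key of period 3 is used — shifts +9, +3, +6 over and over.
Applying it to further: f+9=o, u+3=x, r+6=x, t+9=c, h+3=k, e+6=k, r+9=a.

oxxckka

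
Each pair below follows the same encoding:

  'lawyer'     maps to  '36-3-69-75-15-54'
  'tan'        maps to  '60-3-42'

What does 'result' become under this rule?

54-15-57-63-36-60

l(#12)→36 and a(#1)→3: differences scale by 3, so n = 3·pos + 0. The formula is n = 3×(alphabet index, a=1).
On result: r=18→54, e=5→15, s=19→57, u=21→63, l=12→36, t=20→60.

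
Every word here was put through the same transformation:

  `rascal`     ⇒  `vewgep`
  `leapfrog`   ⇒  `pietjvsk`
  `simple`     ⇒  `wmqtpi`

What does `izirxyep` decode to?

eventual

It's a constant shift of +4 (ROT4).
Decoding izirxyep: i−4=e, z−4=v, i−4=e, r−4=n, x−4=t, y−4=u, e−4=a, p−4=l.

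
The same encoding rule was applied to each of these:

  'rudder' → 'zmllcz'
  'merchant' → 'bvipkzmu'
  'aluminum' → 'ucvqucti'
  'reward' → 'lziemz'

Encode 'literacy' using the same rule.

The output letters match the input read backwards, each shifted +8: rudder reversed is reddur. Two steps: reverse the string, then apply a Caesar shift of +8.
Applying it to literacy: reverse → ycaretil; then shift: y+8=g, c+8=k, a+8=i, r+8=z, e+8=m, t+8=b, i+8=q, l+8=t.

gkizmbqt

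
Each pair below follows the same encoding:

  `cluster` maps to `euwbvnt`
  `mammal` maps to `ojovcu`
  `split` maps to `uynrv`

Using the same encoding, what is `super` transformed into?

udrnt

It's a Vigenère-style cipher with numeric key [2,9]: position i shifts by key[i mod 2].
For super: s+2=u, u+9=d, p+2=r, e+9=n, r+2=t.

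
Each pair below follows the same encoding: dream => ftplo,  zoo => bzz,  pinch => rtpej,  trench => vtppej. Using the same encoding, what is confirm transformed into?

ezphtto

Vowels shift forward by 11 and consonants shift forward by 2.
For confirm: c(cons)+2=e, o(vowel)+11=z, n(cons)+2=p, f(cons)+2=h, i(vowel)+11=t, r(cons)+2=t, m(cons)+2=o.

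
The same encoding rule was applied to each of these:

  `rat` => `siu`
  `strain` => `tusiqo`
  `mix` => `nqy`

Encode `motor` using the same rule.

nwuws

The shift depends on letter class: consonant r→s is +1, but vowel a→i is +8. Vowels shift forward by 8 and consonants shift forward by 1.
Applying it to motor: m(cons)+1=n, o(vowel)+8=w, t(cons)+1=u, o(vowel)+8=w, r(cons)+1=s.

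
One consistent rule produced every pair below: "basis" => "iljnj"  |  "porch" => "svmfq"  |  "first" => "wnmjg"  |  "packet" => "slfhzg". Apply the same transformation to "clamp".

felbs

Each letter's alphabet position (a=0..z=25) is mapped through 23·x+11 mod 26 — an affine cipher.
Applying it to clamp: c(2)→23·2+11≡5=f; l(11)→23·11+11≡4=e; a(0)→23·0+11≡11=l; m(12)→23·12+11≡1=b; p(15)→23·15+11≡18=s (all mod 26).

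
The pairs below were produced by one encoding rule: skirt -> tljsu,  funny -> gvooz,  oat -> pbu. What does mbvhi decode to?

laugh

Compare letters: s→t is +1, k→l is +1, i→j is +1 — a constant shift. Every letter moves 1 place later in the alphabet, wrapping around z→a.
Reversing it on mbvhi: m−1=l, b−1=a, v−1=u, h−1=g, i−1=h.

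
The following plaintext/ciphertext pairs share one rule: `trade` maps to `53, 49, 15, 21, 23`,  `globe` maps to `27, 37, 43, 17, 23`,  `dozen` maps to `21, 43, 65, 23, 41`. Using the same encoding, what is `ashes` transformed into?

With a=1..z=26, the number is 2·pos + 13.
Applying it to ashes: a=1→15, s=19→51, h=8→29, e=5→23, s=19→51.

15, 51, 29, 23, 51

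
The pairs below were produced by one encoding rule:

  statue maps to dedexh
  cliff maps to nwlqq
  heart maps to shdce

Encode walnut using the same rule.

hdwyxe

Two shifts are in play — +3 for a/e/i/o/u, +11 for every other letter.
On walnut: w(cons)+11=h, a(vowel)+3=d, l(cons)+11=w, n(cons)+11=y, u(vowel)+3=x, t(cons)+11=e.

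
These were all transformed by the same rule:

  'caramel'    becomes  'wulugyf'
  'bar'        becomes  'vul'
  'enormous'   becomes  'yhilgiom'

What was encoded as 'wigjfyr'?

Compare letters: c→w is +20, a→u is +20, r→l is +20 — a constant shift. Each letter is shifted forward by 20 in the alphabet (a Caesar shift of +20).
Reversing it on wigjfyr: w−20=c, i−20=o, g−20=m, j−20=p, f−20=l, y−20=e, r−20=x.

complex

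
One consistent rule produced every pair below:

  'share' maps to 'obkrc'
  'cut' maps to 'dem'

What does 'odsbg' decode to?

write

The output letters match the input read backwards, each shifted +10: share reversed is erahs. Read the word backwards and shift each letter +10.
Undoing it on odsbg: shift back: o−10=e, d−10=t, s−10=i, b−10=r, g−10=w → etirw; then reverse → write.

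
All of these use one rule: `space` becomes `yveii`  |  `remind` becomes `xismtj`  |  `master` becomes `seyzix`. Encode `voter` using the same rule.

The shift depends on letter class: consonant s→y is +6, but vowel a→e is +4. Two shifts are in play — +4 for a/e/i/o/u, +6 for every other letter.
Applying it to voter: v(cons)+6=b, o(vowel)+4=s, t(cons)+6=z, e(vowel)+4=i, r(cons)+6=x.

bszix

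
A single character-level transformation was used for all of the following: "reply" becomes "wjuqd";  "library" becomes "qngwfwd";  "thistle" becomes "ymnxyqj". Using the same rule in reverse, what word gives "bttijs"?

Compare letters: r→w is +5, e→j is +5, p→u is +5 — a constant shift. It's a constant shift of +5 (ROT5).
Undoing it on bttijs: b−5=w, t−5=o, t−5=o, i−5=d, j−5=e, s−5=n.

wooden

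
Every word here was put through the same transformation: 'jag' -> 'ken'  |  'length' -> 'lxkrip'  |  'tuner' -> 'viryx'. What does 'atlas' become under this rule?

wepxe

Read the word backwards and shift each letter +4.
On atlas: reverse → salta; then shift: s+4=w, a+4=e, l+4=p, t+4=x, a+4=e.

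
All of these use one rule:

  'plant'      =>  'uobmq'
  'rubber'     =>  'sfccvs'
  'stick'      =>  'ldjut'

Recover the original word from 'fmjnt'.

Read the word backwards and shift each letter +1.
Reversing it on fmjnt: shift back: f−1=e, m−1=l, j−1=i, n−1=m, t−1=s → elims; then reverse → smile.

smile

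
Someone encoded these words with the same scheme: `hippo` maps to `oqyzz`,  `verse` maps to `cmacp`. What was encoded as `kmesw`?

devil

Letter i (0-indexed) is shifted by i+7, so successive shifts are 7, 8, 9, ….
Reversing it on kmesw: k−7=d, m−8=e, e−9=v, s−10=i, w−11=l.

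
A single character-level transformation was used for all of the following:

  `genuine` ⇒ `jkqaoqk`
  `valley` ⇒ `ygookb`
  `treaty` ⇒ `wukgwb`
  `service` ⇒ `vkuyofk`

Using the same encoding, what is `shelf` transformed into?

vkkoi

The shift depends on letter class: consonant g→j is +3, but vowel e→k is +6. Vowels shift forward by 6 and consonants shift forward by 3.
For shelf: s(cons)+3=v, h(cons)+3=k, e(vowel)+6=k, l(cons)+3=o, f(cons)+3=i.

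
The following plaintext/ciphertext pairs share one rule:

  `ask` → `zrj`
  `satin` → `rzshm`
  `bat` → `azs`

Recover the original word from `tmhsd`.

Compare letters: a→z is +25, s→r is +25, k→j is +25 — a constant shift. Every letter moves 25 places later in the alphabet, wrapping around z→a.
Decoding tmhsd: t−25=u, m−25=n, h−25=i, s−25=t, d−25=e.

unite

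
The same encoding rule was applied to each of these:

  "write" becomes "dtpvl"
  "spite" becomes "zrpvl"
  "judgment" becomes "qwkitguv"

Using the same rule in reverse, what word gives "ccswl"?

Shifts by position in write: pos 0: w→d (+7), pos 1: r→t (+2), pos 2: i→p (+7), pos 3: t→v (+2) — repeating every 2. It's a Vigenère-style cipher with numeric key [7,2]: position i shifts by key[i mod 2].
Decoding ccswl: c−7=v, c−2=a, s−7=l, w−2=u, l−7=e.

value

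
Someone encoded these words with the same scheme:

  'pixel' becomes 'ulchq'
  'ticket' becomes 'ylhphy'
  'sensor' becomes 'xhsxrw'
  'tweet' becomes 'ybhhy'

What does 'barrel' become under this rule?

gdwwhq

The shift depends on letter class: consonant p→u is +5, but vowel i→l is +3. The rule splits by letter class: vowels +3, consonants +5.
For barrel: b(cons)+5=g, a(vowel)+3=d, r(cons)+5=w, r(cons)+5=w, e(vowel)+3=h, l(cons)+5=q.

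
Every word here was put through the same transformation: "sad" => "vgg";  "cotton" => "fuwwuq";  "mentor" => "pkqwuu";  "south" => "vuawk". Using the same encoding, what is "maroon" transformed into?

Vowels shift forward by 6 and consonants shift forward by 3.
For maroon: m(cons)+3=p, a(vowel)+6=g, r(cons)+3=u, o(vowel)+6=u, o(vowel)+6=u, n(cons)+3=q.

pguuuq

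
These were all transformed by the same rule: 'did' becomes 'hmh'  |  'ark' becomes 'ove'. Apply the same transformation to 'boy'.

The output letters match the input read backwards, each shifted +4: did reversed is did. Two steps: reverse the string, then apply a Caesar shift of +4.
For boy: reverse → yob; then shift: y+4=c, o+4=s, b+4=f.

csf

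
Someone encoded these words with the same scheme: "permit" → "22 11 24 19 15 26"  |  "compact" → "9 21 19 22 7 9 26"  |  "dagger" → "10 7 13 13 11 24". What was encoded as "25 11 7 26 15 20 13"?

p is letter #16 and maps to 22: an offset of 6. The number is (letter's place in the alphabet, a=1) + 6.
Undoing it on 25 11 7 26 15 20 13: 25→(25−6)÷1=19=s, 11→(11−6)÷1=5=e, 7→(7−6)÷1=1=a, 26→(26−6)÷1=20=t, 15→(15−6)÷1=9=i, 20→(20−6)÷1=14=n, 13→(13−6)÷1=7=g.

seating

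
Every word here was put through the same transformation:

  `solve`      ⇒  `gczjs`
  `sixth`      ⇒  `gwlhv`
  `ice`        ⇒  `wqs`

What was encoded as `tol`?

fax

This is a Caesar cipher with shift 14.
Reversing it on tol: t−14=f, o−14=a, l−14=x.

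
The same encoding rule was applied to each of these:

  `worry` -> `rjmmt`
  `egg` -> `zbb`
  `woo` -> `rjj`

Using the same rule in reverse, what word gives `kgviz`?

Compare letters: w→r is +21, o→j is +21, r→m is +21 — a constant shift. Every letter moves 21 places later in the alphabet, wrapping around z→a.
Reversing it on kgviz: k−21=p, g−21=l, v−21=a, i−21=n, z−21=e.

plane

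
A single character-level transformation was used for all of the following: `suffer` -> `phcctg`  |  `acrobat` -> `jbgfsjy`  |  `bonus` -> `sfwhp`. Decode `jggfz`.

arrow

s(18)→p(15) and u(20)→h(7) fit y≡9x+9 (mod 26); the inverse of 9 mod 26 is 3. This is an affine cipher: with a=0,…,z=25, each position x becomes (9x+9) mod 26.
Reversing it on jggfz: j(9)→3·(9−9)≡0=a; g(6)→3·(6−9)≡17=r; g(6)→3·(6−9)≡17=r; f(5)→3·(5−9)≡14=o; z(25)→3·(25−9)≡22=w (all mod 26).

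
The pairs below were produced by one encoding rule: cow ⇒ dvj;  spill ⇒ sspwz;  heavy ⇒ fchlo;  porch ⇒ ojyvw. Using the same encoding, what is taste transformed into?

lazha

The output letters match the input read backwards, each shifted +7: cow reversed is woc. The word is reversed, then every letter is shifted forward by 7.
For taste: reverse → etsat; then shift: e+7=l, t+7=a, s+7=z, a+7=h, t+7=a.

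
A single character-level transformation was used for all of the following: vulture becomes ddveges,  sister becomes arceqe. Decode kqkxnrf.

In vulture: v→d is +8, u→d is +9, l→v is +10, t→e is +11 — the shift increases by 1 each position. Each letter shifts forward by (position + 8), i.e. 8, 9, 10, … — the shift grows by one for each successive letter.
Undoing it on kqkxnrf: k−8=c, q−9=h, k−10=a, x−11=m, n−12=b, r−13=e, f−14=r.

chamber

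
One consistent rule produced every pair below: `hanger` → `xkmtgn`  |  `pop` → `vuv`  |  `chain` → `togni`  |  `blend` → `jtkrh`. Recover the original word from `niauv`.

pouch

The word is reversed, then every letter is shifted forward by 6.
Reversing it on niauv: shift back: n−6=h, i−6=c, a−6=u, u−6=o, v−6=p → hcuop; then reverse → pouch.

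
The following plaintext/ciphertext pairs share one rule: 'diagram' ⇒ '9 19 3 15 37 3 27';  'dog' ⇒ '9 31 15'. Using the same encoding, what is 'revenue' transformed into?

37 11 45 11 29 43 11

d(#4)→9 and i(#9)→19: differences scale by 2, so n = 2·pos + 1. The formula is n = 2×(alphabet index, a=1) + 1.
For revenue: r=18→37, e=5→11, v=22→45, e=5→11, n=14→29, u=21→43, e=5→11.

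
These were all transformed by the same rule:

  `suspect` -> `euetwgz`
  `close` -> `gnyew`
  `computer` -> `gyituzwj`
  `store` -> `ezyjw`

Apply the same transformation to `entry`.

wdzja

s(18)→e(4) and u(20)→u(20) fit y≡21x+16 (mod 26); the inverse of 21 mod 26 is 5. This is an affine cipher: with a=0,…,z=25, each position x becomes (21x+16) mod 26.
On entry: e(4)→21·4+16≡22=w; n(13)→21·13+16≡3=d; t(19)→21·19+16≡25=z; r(17)→21·17+16≡9=j; y(24)→21·24+16≡0=a (all mod 26).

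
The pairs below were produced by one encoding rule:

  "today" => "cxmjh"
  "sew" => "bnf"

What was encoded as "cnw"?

Every letter moves 9 places later in the alphabet, wrapping around z→a.
Undoing it on cnw: c−9=t, n−9=e, w−9=n.

ten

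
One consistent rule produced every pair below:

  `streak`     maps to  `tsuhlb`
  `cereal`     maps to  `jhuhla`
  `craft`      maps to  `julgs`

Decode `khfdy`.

begin

s(18)→t(19) and t(19)→s(18) fit y≡25x+11 (mod 26); the inverse of 25 mod 26 is 25. Treating letters as 0–25, the rule is x ↦ 25x + 11 (mod 26).
Decoding khfdy: k(10)→25·(10−11)≡1=b; h(7)→25·(7−11)≡4=e; f(5)→25·(5−11)≡6=g; d(3)→25·(3−11)≡8=i; y(24)→25·(24−11)≡13=n (all mod 26).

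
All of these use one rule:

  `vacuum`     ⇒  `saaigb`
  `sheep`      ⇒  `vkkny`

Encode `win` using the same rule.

Two steps: reverse the string, then apply a Caesar shift of +6.
On win: reverse → niw; then shift: n+6=t, i+6=o, w+6=c.

toc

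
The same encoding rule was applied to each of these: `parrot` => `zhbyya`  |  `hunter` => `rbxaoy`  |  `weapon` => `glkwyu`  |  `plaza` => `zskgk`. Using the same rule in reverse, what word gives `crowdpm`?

Shifts by position in parrot: pos 0: p→z (+10), pos 1: a→h (+7), pos 2: r→b (+10), pos 3: r→y (+7) — repeating every 2. A repeating key of period 2 is used — shifts +10, +7 over and over.
Reversing it on crowdpm: c−10=s, r−7=k, o−10=e, w−7=p, d−10=t, p−7=i, m−10=c.

skeptic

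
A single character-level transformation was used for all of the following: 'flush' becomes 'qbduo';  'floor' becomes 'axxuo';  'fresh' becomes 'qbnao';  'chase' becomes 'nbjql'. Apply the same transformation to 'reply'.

huyna

The output letters match the input read backwards, each shifted +9: flush reversed is hsulf. Read the word backwards and shift each letter +9.
Applying it to reply: reverse → ylper; then shift: y+9=h, l+9=u, p+9=y, e+9=n, r+9=a.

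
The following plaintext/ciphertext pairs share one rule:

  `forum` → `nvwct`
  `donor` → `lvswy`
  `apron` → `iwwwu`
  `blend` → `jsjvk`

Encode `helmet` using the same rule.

plquly

The shifts repeat in a cycle of length 3: positions 0,1,… shift by +8, +7, +5, then the pattern repeats.
For helmet: h+8=p, e+7=l, l+5=q, m+8=u, e+7=l, t+5=y.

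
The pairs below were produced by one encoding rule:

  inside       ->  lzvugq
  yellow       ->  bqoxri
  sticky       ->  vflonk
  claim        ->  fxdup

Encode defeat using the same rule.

gqiqdf

A repeating key of period 2 is used — shifts +3, +12 over and over.
On defeat: d+3=g, e+12=q, f+3=i, e+12=q, a+3=d, t+12=f.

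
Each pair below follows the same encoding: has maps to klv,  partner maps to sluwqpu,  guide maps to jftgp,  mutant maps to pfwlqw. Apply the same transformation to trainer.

wultqpu

The shift depends on letter class: consonant h→k is +3, but vowel a→l is +11. Vowels shift forward by 11 and consonants shift forward by 3.
For trainer: t(cons)+3=w, r(cons)+3=u, a(vowel)+11=l, i(vowel)+11=t, n(cons)+3=q, e(vowel)+11=p, r(cons)+3=u.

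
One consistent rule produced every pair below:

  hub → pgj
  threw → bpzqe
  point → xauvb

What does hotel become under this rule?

Two shifts are in play — +12 for a/e/i/o/u, +8 for every other letter.
Applying it to hotel: h(cons)+8=p, o(vowel)+12=a, t(cons)+8=b, e(vowel)+12=q, l(cons)+8=t.

pabqt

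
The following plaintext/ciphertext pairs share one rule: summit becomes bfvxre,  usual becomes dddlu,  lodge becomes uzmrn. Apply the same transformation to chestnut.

Shifts by position in summit: pos 0: s→b (+9), pos 1: u→f (+11), pos 2: m→v (+9), pos 3: m→x (+11) — repeating every 2. The shifts repeat in a cycle of length 2: positions 0,1,… shift by +9, +11, then the pattern repeats.
Applying it to chestnut: c+9=l, h+11=s, e+9=n, s+11=d, t+9=c, n+11=y, u+9=d, t+11=e.

lsndcyde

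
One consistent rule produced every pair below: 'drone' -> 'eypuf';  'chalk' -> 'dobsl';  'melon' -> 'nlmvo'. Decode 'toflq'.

The shifts repeat in a cycle of length 2: positions 0,1,… shift by +1, +7, then the pattern repeats.
Decoding toflq: t−1=s, o−7=h, f−1=e, l−7=e, q−1=p.

sheep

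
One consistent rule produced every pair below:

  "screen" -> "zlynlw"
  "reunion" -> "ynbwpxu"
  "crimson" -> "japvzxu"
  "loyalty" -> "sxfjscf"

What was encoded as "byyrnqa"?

It's a Vigenère-style cipher with numeric key [7,9]: position i shifts by key[i mod 2].
Undoing it on byyrnqa: b−7=u, y−9=p, y−7=r, r−9=i, n−7=g, q−9=h, a−7=t.

upright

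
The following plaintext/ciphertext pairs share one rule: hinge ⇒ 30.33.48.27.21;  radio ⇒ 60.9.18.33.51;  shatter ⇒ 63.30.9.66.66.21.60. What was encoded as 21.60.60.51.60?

The formula is n = 3×(alphabet index, a=1) + 6.
Decoding 21.60.60.51.60: 21→(21−6)÷3=5=e, 60→(60−6)÷3=18=r, 60→(60−6)÷3=18=r, 51→(51−6)÷3=15=o, 60→(60−6)÷3=18=r.

error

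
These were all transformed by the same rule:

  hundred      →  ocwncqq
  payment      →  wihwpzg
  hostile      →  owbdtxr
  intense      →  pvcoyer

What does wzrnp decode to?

Each letter shifts forward by (position + 7), i.e. 7, 8, 9, … — the shift grows by one for each successive letter.
Undoing it on wzrnp: w−7=p, z−8=r, r−9=i, n−10=d, p−11=e.

pride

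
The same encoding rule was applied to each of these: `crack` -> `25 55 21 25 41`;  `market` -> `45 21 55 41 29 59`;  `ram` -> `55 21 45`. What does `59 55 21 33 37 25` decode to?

c(#3)→25 and r(#18)→55: differences scale by 2, so n = 2·pos + 19. The formula is n = 2×(alphabet index, a=1) + 19.
Undoing it on 59 55 21 33 37 25: 59→(59−19)÷2=20=t, 55→(55−19)÷2=18=r, 21→(21−19)÷2=1=a, 33→(33−19)÷2=7=g, 37→(37−19)÷2=9=i, 25→(25−19)÷2=3=c.

tragic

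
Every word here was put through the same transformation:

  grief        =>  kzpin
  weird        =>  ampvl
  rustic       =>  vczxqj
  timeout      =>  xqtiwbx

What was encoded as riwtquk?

Shifts by position in grief: pos 0: g→k (+4), pos 1: r→z (+8), pos 2: i→p (+7), pos 3: e→i (+4), pos 4: f→n (+8) — repeating every 3. A repeating key of period 3 is used — shifts +4, +8, +7 over and over.
Reversing it on riwtquk: r−4=n, i−8=a, w−7=p, t−4=p, q−8=i, u−7=n, k−4=g.

napping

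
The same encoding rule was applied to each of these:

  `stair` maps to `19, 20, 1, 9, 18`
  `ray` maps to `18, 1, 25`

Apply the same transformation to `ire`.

9, 18, 5

s is letter #19 and maps to 19: an offset of 0. Each letter is replaced by its alphabet position (a=1, b=2, …, z=26).
Applying it to ire: i=9→9, r=18→18, e=5→5.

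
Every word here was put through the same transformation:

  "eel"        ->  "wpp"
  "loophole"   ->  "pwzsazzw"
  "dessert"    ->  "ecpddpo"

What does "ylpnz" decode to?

The word is reversed, then every letter is shifted forward by 11.
Decoding ylpnz: shift back: y−11=n, l−11=a, p−11=e, n−11=c, z−11=o → naeco; then reverse → ocean.

ocean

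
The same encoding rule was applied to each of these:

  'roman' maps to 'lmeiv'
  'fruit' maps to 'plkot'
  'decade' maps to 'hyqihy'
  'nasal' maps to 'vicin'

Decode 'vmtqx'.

notch

Treating letters as 0–25, the rule is x ↦ 17x + 8 (mod 26).
Reversing it on vmtqx: v(21)→23·(21−8)≡13=n; m(12)→23·(12−8)≡14=o; t(19)→23·(19−8)≡19=t; q(16)→23·(16−8)≡2=c; x(23)→23·(23−8)≡7=h (all mod 26).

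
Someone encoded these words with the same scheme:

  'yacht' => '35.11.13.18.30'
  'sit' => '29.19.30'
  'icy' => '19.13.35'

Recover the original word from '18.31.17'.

y is letter #25 and maps to 35: an offset of 10. The number is (letter's place in the alphabet, a=1) + 10.
Reversing it on 18.31.17: 18→(18−10)÷1=8=h, 31→(31−10)÷1=21=u, 17→(17−10)÷1=7=g.

hug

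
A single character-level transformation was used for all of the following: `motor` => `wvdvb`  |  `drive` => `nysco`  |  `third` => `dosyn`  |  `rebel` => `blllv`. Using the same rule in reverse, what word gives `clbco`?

It's a Vigenère-style cipher with numeric key [10,7]: position i shifts by key[i mod 2].
Decoding clbco: c−10=s, l−7=e, b−10=r, c−7=v, o−10=e.

serve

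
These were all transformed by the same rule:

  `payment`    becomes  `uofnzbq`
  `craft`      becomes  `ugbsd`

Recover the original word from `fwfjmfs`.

The output letters match the input read backwards, each shifted +1: payment reversed is tnemyap. Two steps: reverse the string, then apply a Caesar shift of +1.
Undoing it on fwfjmfs: shift back: f−1=e, w−1=v, f−1=e, j−1=i, m−1=l, f−1=e, s−1=r → eveiler; then reverse → relieve.

relieve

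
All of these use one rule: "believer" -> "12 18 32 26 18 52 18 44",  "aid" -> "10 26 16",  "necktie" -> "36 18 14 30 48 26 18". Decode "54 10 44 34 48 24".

warmth

b(#2)→12 and e(#5)→18: differences scale by 2, so n = 2·pos + 8. Each letter becomes 2×(its alphabet position, a=1..z=26) + 8.
Reversing it on 54 10 44 34 48 24: 54→(54−8)÷2=23=w, 10→(10−8)÷2=1=a, 44→(44−8)÷2=18=r, 34→(34−8)÷2=13=m, 48→(48−8)÷2=20=t, 24→(24−8)÷2=8=h.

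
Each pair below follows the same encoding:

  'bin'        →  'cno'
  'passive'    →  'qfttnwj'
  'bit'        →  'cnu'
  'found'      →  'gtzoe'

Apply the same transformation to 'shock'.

The shift depends on letter class: consonant b→c is +1, but vowel i→n is +5. Vowels shift forward by 5 and consonants shift forward by 1.
Applying it to shock: s(cons)+1=t, h(cons)+1=i, o(vowel)+5=t, c(cons)+1=d, k(cons)+1=l.

titdl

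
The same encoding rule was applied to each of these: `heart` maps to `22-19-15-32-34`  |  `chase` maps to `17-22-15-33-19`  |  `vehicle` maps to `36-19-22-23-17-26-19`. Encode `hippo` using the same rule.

The number is (letter's place in the alphabet, a=1) + 14.
For hippo: h=8→22, i=9→23, p=16→30, p=16→30, o=15→29.

22-23-30-30-29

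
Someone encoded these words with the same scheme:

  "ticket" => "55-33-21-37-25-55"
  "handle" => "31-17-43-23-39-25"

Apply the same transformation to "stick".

53-55-33-21-37

Each letter becomes 2×(its alphabet position, a=1..z=26) + 15.
For stick: s=19→53, t=20→55, i=9→33, c=3→21, k=11→37.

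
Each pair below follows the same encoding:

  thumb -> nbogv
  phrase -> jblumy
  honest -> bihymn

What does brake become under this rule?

vluey

Each letter is shifted forward by 20 in the alphabet (a Caesar shift of +20).
Applying it to brake: b+20=v, r+20=l, a+20=u, k+20=e, e+20=y.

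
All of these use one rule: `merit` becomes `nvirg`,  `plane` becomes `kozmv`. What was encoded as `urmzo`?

Each pair mirrors across the alphabet (m↔n, e↔v, r↔i): positions sum to 25. This is the alphabet-reversal cipher (Atbash): a becomes z, b becomes y, etc.
Reversing it on urmzo: u↔f, r↔i, m↔n, z↔a, o↔l.

final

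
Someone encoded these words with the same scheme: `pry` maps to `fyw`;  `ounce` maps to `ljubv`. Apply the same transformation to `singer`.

ylnupz

The output letters match the input read backwards, each shifted +7: pry reversed is yrp. Two steps: reverse the string, then apply a Caesar shift of +7.
On singer: reverse → regnis; then shift: r+7=y, e+7=l, g+7=n, n+7=u, i+7=p, s+7=z.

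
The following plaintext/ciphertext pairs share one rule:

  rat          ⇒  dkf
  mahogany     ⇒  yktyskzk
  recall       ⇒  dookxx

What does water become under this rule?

Vowels shift forward by 10 and consonants shift forward by 12.
On water: w(cons)+12=i, a(vowel)+10=k, t(cons)+12=f, e(vowel)+10=o, r(cons)+12=d.

ikfod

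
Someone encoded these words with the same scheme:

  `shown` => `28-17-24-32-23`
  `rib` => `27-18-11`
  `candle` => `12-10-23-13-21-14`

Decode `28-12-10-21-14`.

scale

s is letter #19 and maps to 28: an offset of 9. Each letter is replaced by its alphabet position (a=1..z=26) + 9.
Undoing it on 28-12-10-21-14: 28→(28−9)÷1=19=s, 12→(12−9)÷1=3=c, 10→(10−9)÷1=1=a, 21→(21−9)÷1=12=l, 14→(14−9)÷1=5=e.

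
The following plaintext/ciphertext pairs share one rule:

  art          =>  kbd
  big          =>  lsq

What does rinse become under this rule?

bsxco

Compare letters: a→k is +10, r→b is +10, t→d is +10 — a constant shift. It's a constant shift of +10 (ROT10).
For rinse: r+10=b, i+10=s, n+10=x, s+10=c, e+10=o.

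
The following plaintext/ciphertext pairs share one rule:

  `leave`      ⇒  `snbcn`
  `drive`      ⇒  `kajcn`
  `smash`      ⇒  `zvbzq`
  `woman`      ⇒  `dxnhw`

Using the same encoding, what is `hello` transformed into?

Shifts by position in leave: pos 0: l→s (+7), pos 1: e→n (+9), pos 2: a→b (+1), pos 3: v→c (+7), pos 4: e→n (+9) — repeating every 3. A repeating key of period 3 is used — shifts +7, +9, +1 over and over.
On hello: h+7=o, e+9=n, l+1=m, l+7=s, o+9=x.

onmsx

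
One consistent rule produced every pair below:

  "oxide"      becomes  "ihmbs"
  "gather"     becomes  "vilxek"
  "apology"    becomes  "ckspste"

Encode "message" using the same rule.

ikewwiq

The output letters match the input read backwards, each shifted +4: oxide reversed is edixo. The word is reversed, then every letter is shifted forward by 4.
On message: reverse → egassem; then shift: e+4=i, g+4=k, a+4=e, s+4=w, s+4=w, e+4=i, m+4=q.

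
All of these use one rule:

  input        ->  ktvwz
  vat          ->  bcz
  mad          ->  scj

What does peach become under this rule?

The shift depends on letter class: consonant n→t is +6, but vowel i→k is +2. Vowels shift forward by 2 and consonants shift forward by 6.
For peach: p(cons)+6=v, e(vowel)+2=g, a(vowel)+2=c, c(cons)+6=i, h(cons)+6=n.

vgcin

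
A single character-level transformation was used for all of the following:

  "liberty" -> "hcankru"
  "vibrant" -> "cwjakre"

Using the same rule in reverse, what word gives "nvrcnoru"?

The output letters match the input read backwards, each shifted +9: liberty reversed is ytrebil. Two steps: reverse the string, then apply a Caesar shift of +9.
Reversing it on nvrcnoru: shift back: n−9=e, v−9=m, r−9=i, c−9=t, n−9=e, o−9=f, r−9=i, u−9=l → emitefil; then reverse → lifetime.

lifetime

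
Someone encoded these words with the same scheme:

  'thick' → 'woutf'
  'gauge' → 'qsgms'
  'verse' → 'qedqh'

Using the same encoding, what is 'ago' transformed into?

asm

Read the word backwards and shift each letter +12.
On ago: reverse → oga; then shift: o+12=a, g+12=s, a+12=m.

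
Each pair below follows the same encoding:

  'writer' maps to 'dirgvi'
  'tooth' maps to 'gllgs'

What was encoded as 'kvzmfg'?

Each letter is replaced by its mirror in the alphabet: a↔z, b↔y, c↔x, and so on (the Atbash cipher).
Decoding kvzmfg: k↔p, v↔e, z↔a, m↔n, f↔u, g↔t.

peanut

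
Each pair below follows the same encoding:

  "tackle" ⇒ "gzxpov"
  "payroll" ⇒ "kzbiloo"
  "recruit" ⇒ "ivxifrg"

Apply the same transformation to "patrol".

Each pair mirrors across the alphabet (t↔g, a↔z, c↔x): positions sum to 25. This is the alphabet-reversal cipher (Atbash): a becomes z, b becomes y, etc.
Applying it to patrol: p↔k, a↔z, t↔g, r↔i, o↔l, l↔o.

kzgilo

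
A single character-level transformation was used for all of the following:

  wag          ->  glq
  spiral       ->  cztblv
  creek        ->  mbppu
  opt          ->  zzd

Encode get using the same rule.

qpd

The shift depends on letter class: consonant w→g is +10, but vowel a→l is +11. Vowels shift forward by 11 and consonants shift forward by 10.
For get: g(cons)+10=q, e(vowel)+11=p, t(cons)+10=d.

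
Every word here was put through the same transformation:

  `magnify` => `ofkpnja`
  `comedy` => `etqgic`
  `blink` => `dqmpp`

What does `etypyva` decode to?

Shifts by position in magnify: pos 0: m→o (+2), pos 1: a→f (+5), pos 2: g→k (+4), pos 3: n→p (+2), pos 4: i→n (+5), pos 5: f→j (+4) — repeating every 3. It's a Vigenère-style cipher with numeric key [2,5,4]: position i shifts by key[i mod 3].
Decoding etypyva: e−2=c, t−5=o, y−4=u, p−2=n, y−5=t, v−4=r, a−2=y.

country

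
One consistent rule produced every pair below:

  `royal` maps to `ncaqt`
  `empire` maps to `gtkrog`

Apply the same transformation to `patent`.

vpgvcr

Two steps: reverse the string, then apply a Caesar shift of +2.
Applying it to patent: reverse → tnetap; then shift: t+2=v, n+2=p, e+2=g, t+2=v, a+2=c, p+2=r.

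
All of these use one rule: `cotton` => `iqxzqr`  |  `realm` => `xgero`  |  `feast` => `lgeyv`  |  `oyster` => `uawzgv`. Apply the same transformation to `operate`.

urixcxk

Shifts by position in cotton: pos 0: c→i (+6), pos 1: o→q (+2), pos 2: t→x (+4), pos 3: t→z (+6), pos 4: o→q (+2), pos 5: n→r (+4) — repeating every 3. The shifts repeat in a cycle of length 3: positions 0,1,… shift by +6, +2, +4, then the pattern repeats.
Applying it to operate: o+6=u, p+2=r, e+4=i, r+6=x, a+2=c, t+4=x, e+6=k.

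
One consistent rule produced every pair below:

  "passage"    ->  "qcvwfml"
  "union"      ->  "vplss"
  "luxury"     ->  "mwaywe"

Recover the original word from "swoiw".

ruler

In passage: p→q is +1, a→c is +2, s→v is +3, s→w is +4 — the shift increases by 1 each position. Letter i (0-indexed) is shifted by i+1, so successive shifts are 1, 2, 3, ….
Reversing it on swoiw: s−1=r, w−2=u, o−3=l, i−4=e, w−5=r.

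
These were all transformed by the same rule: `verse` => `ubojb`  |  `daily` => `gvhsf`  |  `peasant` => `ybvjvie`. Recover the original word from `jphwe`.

v(21)→u(20) and e(4)→b(1) fit y≡21x+21 (mod 26); the inverse of 21 mod 26 is 5. Treating letters as 0–25, the rule is x ↦ 21x + 21 (mod 26).
Decoding jphwe: j(9)→5·(9−21)≡18=s; p(15)→5·(15−21)≡22=w; h(7)→5·(7−21)≡8=i; w(22)→5·(22−21)≡5=f; e(4)→5·(4−21)≡19=t (all mod 26).

swift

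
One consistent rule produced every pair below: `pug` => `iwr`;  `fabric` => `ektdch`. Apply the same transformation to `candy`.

The output letters match the input read backwards, each shifted +2: pug reversed is gup. Read the word backwards and shift each letter +2.
For candy: reverse → ydnac; then shift: y+2=a, d+2=f, n+2=p, a+2=c, c+2=e.

afpce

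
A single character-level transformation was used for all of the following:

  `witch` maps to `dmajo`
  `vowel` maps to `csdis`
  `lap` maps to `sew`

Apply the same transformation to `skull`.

The shift depends on letter class: consonant w→d is +7, but vowel i→m is +4. Vowels shift forward by 4 and consonants shift forward by 7.
For skull: s(cons)+7=z, k(cons)+7=r, u(vowel)+4=y, l(cons)+7=s, l(cons)+7=s.

zryss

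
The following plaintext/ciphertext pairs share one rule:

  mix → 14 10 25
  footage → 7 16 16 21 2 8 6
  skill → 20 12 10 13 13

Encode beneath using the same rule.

m is letter #13 and maps to 14: an offset of 1. Letters become their 1-based position plus 1 (so a→2, b→3, …).
For beneath: b=2→3, e=5→6, n=14→15, e=5→6, a=1→2, t=20→21, h=8→9.

3 6 15 6 2 21 9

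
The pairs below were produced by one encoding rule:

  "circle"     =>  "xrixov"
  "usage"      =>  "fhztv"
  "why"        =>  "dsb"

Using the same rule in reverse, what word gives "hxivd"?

screw

Each pair mirrors across the alphabet (c↔x, i↔r, r↔i): positions sum to 25. Letters are reflected about the middle of the alphabet (position → 25−position): Atbash.
Undoing it on hxivd: h↔s, x↔c, i↔r, v↔e, d↔w.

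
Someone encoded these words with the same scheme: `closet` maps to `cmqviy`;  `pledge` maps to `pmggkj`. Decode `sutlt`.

strip

In closet: c→c is +0, l→m is +1, o→q is +2, s→v is +3 — the shift increases by 1 each position. The shift increases by 1 at each position, starting from +0: 0, 1, 2, ….
Decoding sutlt: s−0=s, u−1=t, t−2=r, l−3=i, t−4=p.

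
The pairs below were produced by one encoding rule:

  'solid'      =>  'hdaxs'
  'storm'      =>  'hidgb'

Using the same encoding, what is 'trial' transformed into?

igxpa

This is a Caesar cipher with shift 15.
On trial: t+15=i, r+15=g, i+15=x, a+15=p, l+15=a.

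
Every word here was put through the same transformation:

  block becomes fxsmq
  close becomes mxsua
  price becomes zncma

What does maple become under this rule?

Treating letters as 0–25, the rule is x ↦ 7x + 24 (mod 26).
On maple: m(12)→7·12+24≡4=e; a(0)→7·0+24≡24=y; p(15)→7·15+24≡25=z; l(11)→7·11+24≡23=x; e(4)→7·4+24≡0=a (all mod 26).

eyzxa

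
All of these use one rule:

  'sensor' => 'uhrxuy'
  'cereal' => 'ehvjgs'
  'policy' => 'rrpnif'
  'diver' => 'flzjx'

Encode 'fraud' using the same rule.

huezj

In sensor: s→u is +2, e→h is +3, n→r is +4, s→x is +5 — the shift increases by 1 each position. Letter i (0-indexed) is shifted by i+2, so successive shifts are 2, 3, 4, ….
On fraud: f+2=h, r+3=u, a+4=e, u+5=z, d+6=j.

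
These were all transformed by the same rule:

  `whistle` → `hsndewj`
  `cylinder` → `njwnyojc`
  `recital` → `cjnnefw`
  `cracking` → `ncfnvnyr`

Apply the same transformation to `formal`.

qtcxfw

The shift depends on letter class: consonant w→h is +11, but vowel i→n is +5. Two shifts are in play — +5 for a/e/i/o/u, +11 for every other letter.
For formal: f(cons)+11=q, o(vowel)+5=t, r(cons)+11=c, m(cons)+11=x, a(vowel)+5=f, l(cons)+11=w.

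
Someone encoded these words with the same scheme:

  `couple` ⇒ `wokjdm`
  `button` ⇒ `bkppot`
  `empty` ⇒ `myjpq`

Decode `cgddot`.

gallon

c(2)→w(22) and o(14)→o(14) fit y≡21x+6 (mod 26); the inverse of 21 mod 26 is 5. Treating letters as 0–25, the rule is x ↦ 21x + 6 (mod 26).
Undoing it on cgddot: c(2)→5·(2−6)≡6=g; g(6)→5·(6−6)≡0=a; d(3)→5·(3−6)≡11=l; d(3)→5·(3−6)≡11=l; o(14)→5·(14−6)≡14=o; t(19)→5·(19−6)≡13=n (all mod 26).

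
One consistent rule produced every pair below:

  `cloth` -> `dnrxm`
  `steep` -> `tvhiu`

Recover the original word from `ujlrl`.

In cloth: c→d is +1, l→n is +2, o→r is +3, t→x is +4 — the shift increases by 1 each position. The shift increases by 1 at each position, starting from +1: 1, 2, 3, ….
Reversing it on ujlrl: u−1=t, j−2=h, l−3=i, r−4=n, l−5=g.

thing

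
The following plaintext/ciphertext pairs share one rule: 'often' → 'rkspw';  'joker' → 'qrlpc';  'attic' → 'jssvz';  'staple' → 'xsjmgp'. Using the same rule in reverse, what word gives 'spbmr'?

tempo

Treating letters as 0–25, the rule is x ↦ 21x + 9 (mod 26).
Reversing it on spbmr: s(18)→5·(18−9)≡19=t; p(15)→5·(15−9)≡4=e; b(1)→5·(1−9)≡12=m; m(12)→5·(12−9)≡15=p; r(17)→5·(17−9)≡14=o (all mod 26).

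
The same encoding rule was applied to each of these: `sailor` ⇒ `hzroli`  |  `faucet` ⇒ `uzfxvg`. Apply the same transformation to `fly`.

Each letter is replaced by its mirror in the alphabet: a↔z, b↔y, c↔x, and so on (the Atbash cipher).
On fly: f↔u, l↔o, y↔b.

uob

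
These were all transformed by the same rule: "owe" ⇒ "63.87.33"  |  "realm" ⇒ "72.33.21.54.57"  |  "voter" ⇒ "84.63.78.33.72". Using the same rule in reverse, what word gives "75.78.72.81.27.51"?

struck

o(#15)→63 and w(#23)→87: differences scale by 3, so n = 3·pos + 18. Each letter becomes 3×(its alphabet position, a=1..z=26) + 18.
Reversing it on 75.78.72.81.27.51: 75→(75−18)÷3=19=s, 78→(78−18)÷3=20=t, 72→(72−18)÷3=18=r, 81→(81−18)÷3=21=u, 27→(27−18)÷3=3=c, 51→(51−18)÷3=11=k.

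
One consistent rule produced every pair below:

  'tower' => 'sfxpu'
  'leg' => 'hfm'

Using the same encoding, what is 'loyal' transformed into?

The output letters match the input read backwards, each shifted +1: tower reversed is rewot. Read the word backwards and shift each letter +1.
Applying it to loyal: reverse → layol; then shift: l+1=m, a+1=b, y+1=z, o+1=p, l+1=m.

mbzpm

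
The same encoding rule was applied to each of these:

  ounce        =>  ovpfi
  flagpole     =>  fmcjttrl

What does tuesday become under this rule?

The shift increases by 1 at each position, starting from +0: 0, 1, 2, ….
Applying it to tuesday: t+0=t, u+1=v, e+2=g, s+3=v, d+4=h, a+5=f, y+6=e.

tvgvhfe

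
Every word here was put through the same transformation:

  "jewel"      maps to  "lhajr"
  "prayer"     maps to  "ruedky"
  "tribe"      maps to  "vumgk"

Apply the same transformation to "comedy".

In jewel: j→l is +2, e→h is +3, w→a is +4, e→j is +5 — the shift increases by 1 each position. Each letter shifts forward by (position + 2), i.e. 2, 3, 4, … — the shift grows by one for each successive letter.
Applying it to comedy: c+2=e, o+3=r, m+4=q, e+5=j, d+6=j, y+7=f.

erqjjf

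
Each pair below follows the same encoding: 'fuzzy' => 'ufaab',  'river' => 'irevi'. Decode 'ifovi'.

ruler

Each pair mirrors across the alphabet (f↔u, u↔f, z↔a): positions sum to 25. Letters are reflected about the middle of the alphabet (position → 25−position): Atbash.
Decoding ifovi: i↔r, f↔u, o↔l, v↔e, i↔r.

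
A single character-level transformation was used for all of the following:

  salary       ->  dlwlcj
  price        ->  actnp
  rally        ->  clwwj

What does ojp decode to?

dye

Compare letters: s→d is +11, a→l is +11, l→w is +11 — a constant shift. It's a constant shift of +11 (ROT11).
Reversing it on ojp: o−11=d, j−11=y, p−11=e.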